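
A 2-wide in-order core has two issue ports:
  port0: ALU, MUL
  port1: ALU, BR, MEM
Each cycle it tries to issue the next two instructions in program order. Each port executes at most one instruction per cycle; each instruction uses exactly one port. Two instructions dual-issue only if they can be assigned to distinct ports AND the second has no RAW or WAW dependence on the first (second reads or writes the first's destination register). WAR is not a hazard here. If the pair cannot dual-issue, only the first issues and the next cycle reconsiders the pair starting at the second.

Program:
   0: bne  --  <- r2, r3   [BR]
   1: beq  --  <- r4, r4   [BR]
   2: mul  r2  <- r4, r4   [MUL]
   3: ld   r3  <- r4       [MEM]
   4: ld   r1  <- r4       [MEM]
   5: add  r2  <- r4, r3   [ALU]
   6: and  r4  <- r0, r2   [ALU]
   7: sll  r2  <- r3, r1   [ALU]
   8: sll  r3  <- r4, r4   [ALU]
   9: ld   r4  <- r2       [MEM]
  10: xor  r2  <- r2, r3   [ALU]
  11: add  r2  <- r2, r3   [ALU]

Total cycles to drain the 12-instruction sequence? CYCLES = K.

0. bne @i0  | no-port BR/BR
1. beq mul @i1&i2  | dual
2. ld @i3  | no-port MEM/MEM
3. ld add @i4&i5  | dual
4. and sll @i6&i7  | dual
5. sll ld @i8&i9  | dual
6. xor @i10  | RAW+WAW r2
7. add @i11  | tail

CYCLES = 8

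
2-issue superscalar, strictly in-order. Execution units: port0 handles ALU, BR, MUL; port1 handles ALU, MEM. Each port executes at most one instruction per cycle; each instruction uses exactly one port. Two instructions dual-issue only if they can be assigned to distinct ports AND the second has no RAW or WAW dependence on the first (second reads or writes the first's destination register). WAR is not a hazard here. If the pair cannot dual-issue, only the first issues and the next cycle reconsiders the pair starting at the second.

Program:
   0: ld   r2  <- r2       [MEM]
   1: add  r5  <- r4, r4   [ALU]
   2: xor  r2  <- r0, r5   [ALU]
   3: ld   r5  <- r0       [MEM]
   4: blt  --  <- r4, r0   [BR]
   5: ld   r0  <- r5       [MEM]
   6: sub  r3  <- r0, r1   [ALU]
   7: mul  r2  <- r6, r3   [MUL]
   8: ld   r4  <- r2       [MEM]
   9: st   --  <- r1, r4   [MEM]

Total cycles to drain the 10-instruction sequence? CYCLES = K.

CYCLES = 7

t=0 i0&i1:ld.MEM/add.ALU ; dual
t=1 i2&i3:xor.ALU/ld.MEM ; dual
t=2 i4&i5:blt.BR/ld.MEM ; dual
t=3 i6:sub.ALU ; RAW r3
t=4 i7:mul.MUL ; RAW r2
t=5 i8:ld.MEM ; no-port MEM/MEM
t=6 i9:st.MEM ; tail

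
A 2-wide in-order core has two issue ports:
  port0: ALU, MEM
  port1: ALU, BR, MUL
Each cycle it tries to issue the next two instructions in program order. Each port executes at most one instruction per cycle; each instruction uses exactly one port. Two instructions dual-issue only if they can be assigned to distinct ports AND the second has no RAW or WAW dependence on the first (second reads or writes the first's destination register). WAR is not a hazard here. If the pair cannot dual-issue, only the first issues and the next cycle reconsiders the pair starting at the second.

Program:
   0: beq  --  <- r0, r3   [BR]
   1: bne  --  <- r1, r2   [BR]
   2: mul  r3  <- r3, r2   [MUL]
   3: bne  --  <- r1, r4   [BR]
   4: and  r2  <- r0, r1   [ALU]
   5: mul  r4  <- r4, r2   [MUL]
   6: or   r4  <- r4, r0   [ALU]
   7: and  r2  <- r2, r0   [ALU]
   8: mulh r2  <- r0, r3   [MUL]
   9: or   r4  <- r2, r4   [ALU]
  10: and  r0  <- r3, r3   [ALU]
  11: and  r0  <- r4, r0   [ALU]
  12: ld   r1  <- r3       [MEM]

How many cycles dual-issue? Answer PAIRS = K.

PAIRS = 4

[0] i0  beq  -- no-port BR/BR
[1] i1  bne  -- no-port BR/MUL
[2] i2  mul  -- no-port MUL/BR
[3] i3&i4  bne and  -- pair
[4] i5  mul  -- RAW+WAW r4
[5] i6&i7  or and  -- pair
[6] i8  mulh  -- RAW r2
[7] i9&i10  or and  -- pair
[8] i11&i12  and ld  -- pair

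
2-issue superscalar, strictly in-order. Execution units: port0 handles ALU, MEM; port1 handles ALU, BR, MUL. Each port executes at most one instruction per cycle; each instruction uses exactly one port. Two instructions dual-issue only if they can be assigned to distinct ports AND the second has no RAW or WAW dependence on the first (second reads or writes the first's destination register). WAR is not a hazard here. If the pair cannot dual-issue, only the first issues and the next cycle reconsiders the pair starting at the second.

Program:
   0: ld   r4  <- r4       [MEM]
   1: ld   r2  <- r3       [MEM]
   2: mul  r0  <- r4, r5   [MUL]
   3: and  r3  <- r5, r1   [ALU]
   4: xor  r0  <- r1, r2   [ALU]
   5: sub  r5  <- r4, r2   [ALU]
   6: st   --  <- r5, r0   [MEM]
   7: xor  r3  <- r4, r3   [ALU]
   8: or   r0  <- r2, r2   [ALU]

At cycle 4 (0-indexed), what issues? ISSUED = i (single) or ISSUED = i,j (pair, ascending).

ISSUED = 6,7

  cy0 -> i0 (ld) no-port MEM/MEM
  cy1 -> i1&i2 (ld mul) dual
  cy2 -> i3&i4 (and xor) dual
  cy3 -> i5 (sub) RAW r5
  cy4 -> i6&i7 (st xor) dual
  cy5 -> i8 (or) tail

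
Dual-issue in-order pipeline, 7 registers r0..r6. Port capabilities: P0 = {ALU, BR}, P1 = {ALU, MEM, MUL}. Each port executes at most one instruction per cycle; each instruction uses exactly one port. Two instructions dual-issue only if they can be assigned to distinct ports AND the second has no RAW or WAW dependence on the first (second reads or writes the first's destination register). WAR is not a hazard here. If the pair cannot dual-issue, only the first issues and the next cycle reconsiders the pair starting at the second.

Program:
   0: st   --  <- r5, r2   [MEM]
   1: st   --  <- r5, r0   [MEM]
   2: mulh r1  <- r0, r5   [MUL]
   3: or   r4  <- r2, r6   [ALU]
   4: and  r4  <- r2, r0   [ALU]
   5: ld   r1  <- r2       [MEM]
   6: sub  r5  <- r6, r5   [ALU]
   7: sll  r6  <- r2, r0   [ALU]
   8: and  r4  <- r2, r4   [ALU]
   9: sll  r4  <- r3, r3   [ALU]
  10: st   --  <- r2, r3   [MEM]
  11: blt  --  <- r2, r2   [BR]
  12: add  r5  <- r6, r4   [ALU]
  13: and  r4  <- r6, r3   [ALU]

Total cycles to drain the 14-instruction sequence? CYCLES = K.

CYCLES = 9

#0 head=0: st.MEM i0 no-port MEM/MEM
#1 head=1: st.MEM i1 no-port MEM/MUL
#2 head=2: mulh.MUL;or.ALU i2+i3 2-wide
#3 head=4: and.ALU;ld.MEM i4+i5 2-wide
#4 head=6: sub.ALU;sll.ALU i6+i7 2-wide
#5 head=8: and.ALU i8 WAW r4
#6 head=9: sll.ALU;st.MEM i9+i10 2-wide
#7 head=11: blt.BR;add.ALU i11+i12 2-wide
#8 head=13: and.ALU i13 tail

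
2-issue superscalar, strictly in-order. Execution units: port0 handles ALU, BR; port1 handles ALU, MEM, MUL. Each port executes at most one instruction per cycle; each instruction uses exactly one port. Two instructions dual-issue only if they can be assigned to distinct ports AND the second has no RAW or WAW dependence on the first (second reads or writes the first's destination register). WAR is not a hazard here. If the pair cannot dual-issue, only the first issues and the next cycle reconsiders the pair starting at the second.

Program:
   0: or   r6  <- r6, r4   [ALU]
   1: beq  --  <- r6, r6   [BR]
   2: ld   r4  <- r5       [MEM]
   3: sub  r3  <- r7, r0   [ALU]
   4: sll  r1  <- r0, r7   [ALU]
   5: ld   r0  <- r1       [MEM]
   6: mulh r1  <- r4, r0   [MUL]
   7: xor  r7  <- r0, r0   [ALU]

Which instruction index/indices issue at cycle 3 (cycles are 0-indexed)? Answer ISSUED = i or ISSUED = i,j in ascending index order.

t=0 i0:or.ALU ; RAW r6
t=1 i1+i2:beq.BR ld.MEM ; pair
t=2 i3+i4:sub.ALU sll.ALU ; pair
t=3 i5:ld.MEM ; no-port MEM/MUL
t=4 i6+i7:mulh.MUL xor.ALU ; pair

ISSUED = 5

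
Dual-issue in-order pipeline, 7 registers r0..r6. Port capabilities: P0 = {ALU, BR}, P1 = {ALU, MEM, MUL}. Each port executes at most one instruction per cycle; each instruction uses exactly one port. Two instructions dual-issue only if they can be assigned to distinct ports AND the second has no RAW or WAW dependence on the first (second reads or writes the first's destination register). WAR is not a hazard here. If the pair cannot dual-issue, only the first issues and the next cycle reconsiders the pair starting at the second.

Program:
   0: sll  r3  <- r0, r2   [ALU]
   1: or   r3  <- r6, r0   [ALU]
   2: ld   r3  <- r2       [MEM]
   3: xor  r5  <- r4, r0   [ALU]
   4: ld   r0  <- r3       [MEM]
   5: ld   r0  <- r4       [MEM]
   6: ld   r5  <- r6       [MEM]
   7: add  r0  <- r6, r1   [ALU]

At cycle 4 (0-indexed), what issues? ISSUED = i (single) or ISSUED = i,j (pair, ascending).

c0: i0 sll.ALU  WAW r3
c1: i1 or.ALU  WAW r3
c2: i2&i3 ld.MEM;xor.ALU  pair
c3: i4 ld.MEM  no-port MEM/MEM
c4: i5 ld.MEM  no-port MEM/MEM
c5: i6&i7 ld.MEM;add.ALU  pair

ISSUED = 5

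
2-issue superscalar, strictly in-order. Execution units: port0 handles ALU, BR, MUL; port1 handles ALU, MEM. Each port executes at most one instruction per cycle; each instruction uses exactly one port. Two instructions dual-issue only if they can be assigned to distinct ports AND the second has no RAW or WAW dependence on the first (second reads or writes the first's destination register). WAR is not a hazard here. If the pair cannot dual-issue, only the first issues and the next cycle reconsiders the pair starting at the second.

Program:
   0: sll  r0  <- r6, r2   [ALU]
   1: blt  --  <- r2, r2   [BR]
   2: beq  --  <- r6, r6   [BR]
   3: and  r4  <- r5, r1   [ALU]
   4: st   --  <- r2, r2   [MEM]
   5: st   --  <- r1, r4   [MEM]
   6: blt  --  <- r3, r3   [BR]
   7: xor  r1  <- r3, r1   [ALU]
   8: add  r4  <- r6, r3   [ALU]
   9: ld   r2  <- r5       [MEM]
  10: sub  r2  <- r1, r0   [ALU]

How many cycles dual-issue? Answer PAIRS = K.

t=0 i0&i1:sll.ALU+blt.BR ; 2-wide
t=1 i2&i3:beq.BR+and.ALU ; 2-wide
t=2 i4:st.MEM ; no-port MEM/MEM
t=3 i5&i6:st.MEM+blt.BR ; 2-wide
t=4 i7&i8:xor.ALU+add.ALU ; 2-wide
t=5 i9:ld.MEM ; WAW r2
t=6 i10:sub.ALU ; tail

PAIRS = 4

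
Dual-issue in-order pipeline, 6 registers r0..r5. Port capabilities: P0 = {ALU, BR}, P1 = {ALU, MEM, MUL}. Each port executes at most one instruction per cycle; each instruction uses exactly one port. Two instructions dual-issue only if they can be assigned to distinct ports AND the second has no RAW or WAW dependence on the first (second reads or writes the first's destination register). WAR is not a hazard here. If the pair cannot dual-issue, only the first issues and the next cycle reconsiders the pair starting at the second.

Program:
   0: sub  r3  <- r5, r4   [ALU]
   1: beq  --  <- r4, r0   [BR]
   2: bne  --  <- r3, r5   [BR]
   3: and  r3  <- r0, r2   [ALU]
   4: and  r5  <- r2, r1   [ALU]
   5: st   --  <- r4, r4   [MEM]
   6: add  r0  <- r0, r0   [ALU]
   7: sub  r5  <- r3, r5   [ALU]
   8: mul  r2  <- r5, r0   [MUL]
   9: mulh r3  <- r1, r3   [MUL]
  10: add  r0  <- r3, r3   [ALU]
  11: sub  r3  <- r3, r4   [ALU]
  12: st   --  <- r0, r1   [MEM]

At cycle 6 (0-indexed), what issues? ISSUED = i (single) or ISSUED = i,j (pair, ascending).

c0: i0+i1 sub+beq  dual
c1: i2+i3 bne+and  dual
c2: i4+i5 and+st  dual
c3: i6+i7 add+sub  dual
c4: i8 mul  no-port MUL/MUL
c5: i9 mulh  RAW r3
c6: i10+i11 add+sub  dual
c7: i12 st  tail

ISSUED = 10,11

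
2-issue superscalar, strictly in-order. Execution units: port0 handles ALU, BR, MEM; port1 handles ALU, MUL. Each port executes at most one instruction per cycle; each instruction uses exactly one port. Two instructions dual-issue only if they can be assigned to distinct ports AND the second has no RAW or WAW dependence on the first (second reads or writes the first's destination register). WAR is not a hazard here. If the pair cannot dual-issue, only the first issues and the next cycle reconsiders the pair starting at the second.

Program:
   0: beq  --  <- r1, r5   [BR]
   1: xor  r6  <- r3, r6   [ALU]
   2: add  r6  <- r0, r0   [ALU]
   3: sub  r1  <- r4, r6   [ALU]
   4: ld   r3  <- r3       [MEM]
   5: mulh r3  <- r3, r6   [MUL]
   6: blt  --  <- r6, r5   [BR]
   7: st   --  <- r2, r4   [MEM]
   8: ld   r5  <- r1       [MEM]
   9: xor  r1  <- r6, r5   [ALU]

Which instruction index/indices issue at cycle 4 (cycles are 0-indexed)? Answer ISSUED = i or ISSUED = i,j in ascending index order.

[0] i0,i1  beq.BR xor.ALU  -- dual
[1] i2  add.ALU  -- RAW r6
[2] i3,i4  sub.ALU ld.MEM  -- dual
[3] i5,i6  mulh.MUL blt.BR  -- dual
[4] i7  st.MEM  -- no-port MEM/MEM
[5] i8  ld.MEM  -- RAW r5
[6] i9  xor.ALU  -- tail

ISSUED = 7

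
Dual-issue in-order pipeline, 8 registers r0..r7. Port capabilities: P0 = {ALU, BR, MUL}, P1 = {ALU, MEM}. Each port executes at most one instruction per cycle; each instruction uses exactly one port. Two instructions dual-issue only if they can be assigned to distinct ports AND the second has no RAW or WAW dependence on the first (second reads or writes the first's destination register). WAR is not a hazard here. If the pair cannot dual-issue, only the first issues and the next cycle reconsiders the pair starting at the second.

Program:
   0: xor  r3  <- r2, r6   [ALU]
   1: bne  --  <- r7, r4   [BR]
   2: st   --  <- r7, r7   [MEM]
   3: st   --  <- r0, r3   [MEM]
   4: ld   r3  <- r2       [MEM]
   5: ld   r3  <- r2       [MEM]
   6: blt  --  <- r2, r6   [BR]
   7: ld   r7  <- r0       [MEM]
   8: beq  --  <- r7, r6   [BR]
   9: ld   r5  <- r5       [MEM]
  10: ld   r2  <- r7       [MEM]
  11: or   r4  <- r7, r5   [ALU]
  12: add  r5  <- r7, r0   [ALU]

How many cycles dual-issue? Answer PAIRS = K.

PAIRS = 4

t=0 i0,i1:xor.ALU/bne.BR ; dual
t=1 i2:st.MEM ; no-port MEM/MEM
t=2 i3:st.MEM ; no-port MEM/MEM
t=3 i4:ld.MEM ; no-port MEM/MEM
t=4 i5,i6:ld.MEM/blt.BR ; dual
t=5 i7:ld.MEM ; RAW r7
t=6 i8,i9:beq.BR/ld.MEM ; dual
t=7 i10,i11:ld.MEM/or.ALU ; dual
t=8 i12:add.ALU ; tail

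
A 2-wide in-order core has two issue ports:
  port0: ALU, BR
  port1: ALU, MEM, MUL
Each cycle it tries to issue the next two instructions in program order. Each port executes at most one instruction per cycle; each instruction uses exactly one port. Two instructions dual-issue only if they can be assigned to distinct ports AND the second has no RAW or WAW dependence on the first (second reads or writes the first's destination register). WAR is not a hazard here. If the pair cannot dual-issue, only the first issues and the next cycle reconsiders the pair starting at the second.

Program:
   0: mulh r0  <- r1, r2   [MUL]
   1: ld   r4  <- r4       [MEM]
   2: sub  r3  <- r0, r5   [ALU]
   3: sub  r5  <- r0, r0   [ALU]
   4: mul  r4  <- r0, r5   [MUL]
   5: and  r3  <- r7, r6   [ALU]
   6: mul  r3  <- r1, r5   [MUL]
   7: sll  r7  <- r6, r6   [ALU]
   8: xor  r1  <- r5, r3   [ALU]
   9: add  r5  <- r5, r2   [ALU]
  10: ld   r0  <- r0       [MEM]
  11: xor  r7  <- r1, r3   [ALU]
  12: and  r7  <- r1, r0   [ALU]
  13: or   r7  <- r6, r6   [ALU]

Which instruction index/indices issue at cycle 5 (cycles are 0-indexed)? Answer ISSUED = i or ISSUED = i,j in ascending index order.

c0: i0 mulh.MUL  no-port MUL/MEM
c1: i1+i2 ld.MEM/sub.ALU  2-wide
c2: i3 sub.ALU  RAW r5
c3: i4+i5 mul.MUL/and.ALU  2-wide
c4: i6+i7 mul.MUL/sll.ALU  2-wide
c5: i8+i9 xor.ALU/add.ALU  2-wide
c6: i10+i11 ld.MEM/xor.ALU  2-wide
c7: i12 and.ALU  WAW r7
c8: i13 or.ALU  tail

ISSUED = 8,9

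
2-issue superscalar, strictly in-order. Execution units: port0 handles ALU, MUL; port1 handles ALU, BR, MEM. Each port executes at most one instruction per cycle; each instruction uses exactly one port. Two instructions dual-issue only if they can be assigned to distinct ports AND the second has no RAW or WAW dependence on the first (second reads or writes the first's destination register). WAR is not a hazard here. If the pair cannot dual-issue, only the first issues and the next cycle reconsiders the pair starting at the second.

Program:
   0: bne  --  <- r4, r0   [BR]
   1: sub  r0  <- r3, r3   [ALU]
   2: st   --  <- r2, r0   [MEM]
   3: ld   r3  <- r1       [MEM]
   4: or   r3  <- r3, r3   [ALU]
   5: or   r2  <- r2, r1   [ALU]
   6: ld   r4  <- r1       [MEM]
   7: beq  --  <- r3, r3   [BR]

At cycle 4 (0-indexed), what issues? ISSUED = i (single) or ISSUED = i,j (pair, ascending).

ISSUED = 6

#0 head=0: bne.BR sub.ALU i0,i1 2-wide
#1 head=2: st.MEM i2 no-port MEM/MEM
#2 head=3: ld.MEM i3 RAW+WAW r3
#3 head=4: or.ALU or.ALU i4,i5 2-wide
#4 head=6: ld.MEM i6 no-port MEM/BR
#5 head=7: beq.BR i7 tail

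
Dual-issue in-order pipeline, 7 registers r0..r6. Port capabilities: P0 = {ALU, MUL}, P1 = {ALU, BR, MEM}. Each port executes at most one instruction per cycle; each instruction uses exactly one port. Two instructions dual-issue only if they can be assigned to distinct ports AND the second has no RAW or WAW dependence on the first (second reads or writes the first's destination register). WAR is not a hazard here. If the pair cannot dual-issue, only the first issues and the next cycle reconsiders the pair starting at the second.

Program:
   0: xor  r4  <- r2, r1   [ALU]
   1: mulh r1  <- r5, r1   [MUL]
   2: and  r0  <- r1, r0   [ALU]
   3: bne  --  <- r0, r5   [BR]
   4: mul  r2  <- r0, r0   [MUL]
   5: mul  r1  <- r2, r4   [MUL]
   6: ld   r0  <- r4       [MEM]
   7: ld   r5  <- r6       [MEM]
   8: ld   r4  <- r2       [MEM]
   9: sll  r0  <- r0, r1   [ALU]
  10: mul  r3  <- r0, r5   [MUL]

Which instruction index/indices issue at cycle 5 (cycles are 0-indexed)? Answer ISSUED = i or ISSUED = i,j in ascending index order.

0. xor.ALU mulh.MUL @i0,i1  | 2-wide
1. and.ALU @i2  | RAW r0
2. bne.BR mul.MUL @i3,i4  | 2-wide
3. mul.MUL ld.MEM @i5,i6  | 2-wide
4. ld.MEM @i7  | no-port MEM/MEM
5. ld.MEM sll.ALU @i8,i9  | 2-wide
6. mul.MUL @i10  | tail

ISSUED = 8,9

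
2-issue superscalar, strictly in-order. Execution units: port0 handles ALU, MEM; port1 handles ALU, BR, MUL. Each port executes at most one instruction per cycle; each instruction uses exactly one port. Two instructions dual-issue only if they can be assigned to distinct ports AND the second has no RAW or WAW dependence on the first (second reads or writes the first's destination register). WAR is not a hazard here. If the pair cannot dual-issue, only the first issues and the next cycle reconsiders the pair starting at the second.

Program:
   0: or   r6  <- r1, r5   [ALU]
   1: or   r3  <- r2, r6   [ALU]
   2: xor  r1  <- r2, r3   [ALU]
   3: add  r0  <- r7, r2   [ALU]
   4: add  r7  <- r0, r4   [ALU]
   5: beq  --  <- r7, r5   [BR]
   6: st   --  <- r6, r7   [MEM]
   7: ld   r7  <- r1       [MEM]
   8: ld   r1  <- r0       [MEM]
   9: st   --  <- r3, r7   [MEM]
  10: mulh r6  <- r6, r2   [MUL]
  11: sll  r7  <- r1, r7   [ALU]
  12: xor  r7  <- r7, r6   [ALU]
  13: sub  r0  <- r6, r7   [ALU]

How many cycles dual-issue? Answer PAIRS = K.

PAIRS = 3

[0] i0  or.ALU  -- RAW r6
[1] i1  or.ALU  -- RAW r3
[2] i2&i3  xor.ALU+add.ALU  -- 2-wide
[3] i4  add.ALU  -- RAW r7
[4] i5&i6  beq.BR+st.MEM  -- 2-wide
[5] i7  ld.MEM  -- no-port MEM/MEM
[6] i8  ld.MEM  -- no-port MEM/MEM
[7] i9&i10  st.MEM+mulh.MUL  -- 2-wide
[8] i11  sll.ALU  -- RAW+WAW r7
[9] i12  xor.ALU  -- RAW r7
[10] i13  sub.ALU  -- tail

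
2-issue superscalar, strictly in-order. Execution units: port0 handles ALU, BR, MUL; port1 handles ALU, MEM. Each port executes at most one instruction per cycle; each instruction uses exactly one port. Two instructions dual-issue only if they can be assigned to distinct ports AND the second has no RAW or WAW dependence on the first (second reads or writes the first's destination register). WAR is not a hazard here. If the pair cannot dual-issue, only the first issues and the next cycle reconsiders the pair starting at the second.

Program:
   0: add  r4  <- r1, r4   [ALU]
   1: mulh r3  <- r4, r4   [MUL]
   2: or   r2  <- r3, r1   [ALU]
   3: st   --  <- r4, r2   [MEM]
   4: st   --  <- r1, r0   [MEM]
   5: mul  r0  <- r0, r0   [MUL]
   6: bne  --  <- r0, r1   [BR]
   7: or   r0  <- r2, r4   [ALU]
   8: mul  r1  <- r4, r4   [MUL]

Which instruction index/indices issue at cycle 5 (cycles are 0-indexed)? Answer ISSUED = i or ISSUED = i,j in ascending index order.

c0: i0 add  RAW r4
c1: i1 mulh  RAW r3
c2: i2 or  RAW r2
c3: i3 st  no-port MEM/MEM
c4: i4,i5 st;mul  dual
c5: i6,i7 bne;or  dual
c6: i8 mul  tail

ISSUED = 6,7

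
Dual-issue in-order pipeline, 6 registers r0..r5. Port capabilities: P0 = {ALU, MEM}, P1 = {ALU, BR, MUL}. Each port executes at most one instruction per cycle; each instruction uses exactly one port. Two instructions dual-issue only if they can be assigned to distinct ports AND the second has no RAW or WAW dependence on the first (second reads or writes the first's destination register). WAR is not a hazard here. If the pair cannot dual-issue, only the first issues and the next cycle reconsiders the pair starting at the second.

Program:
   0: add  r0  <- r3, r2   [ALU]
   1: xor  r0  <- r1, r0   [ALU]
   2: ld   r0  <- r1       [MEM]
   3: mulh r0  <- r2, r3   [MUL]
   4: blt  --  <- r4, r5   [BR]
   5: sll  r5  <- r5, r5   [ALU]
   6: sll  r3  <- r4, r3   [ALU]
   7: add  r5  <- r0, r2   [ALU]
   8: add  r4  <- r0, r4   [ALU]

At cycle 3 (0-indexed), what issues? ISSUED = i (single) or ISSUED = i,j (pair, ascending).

ISSUED = 3

0. add.ALU @i0  | RAW+WAW r0
1. xor.ALU @i1  | WAW r0
2. ld.MEM @i2  | WAW r0
3. mulh.MUL @i3  | no-port MUL/BR
4. blt.BR;sll.ALU @i4/i5  | dual
5. sll.ALU;add.ALU @i6/i7  | dual
6. add.ALU @i8  | tail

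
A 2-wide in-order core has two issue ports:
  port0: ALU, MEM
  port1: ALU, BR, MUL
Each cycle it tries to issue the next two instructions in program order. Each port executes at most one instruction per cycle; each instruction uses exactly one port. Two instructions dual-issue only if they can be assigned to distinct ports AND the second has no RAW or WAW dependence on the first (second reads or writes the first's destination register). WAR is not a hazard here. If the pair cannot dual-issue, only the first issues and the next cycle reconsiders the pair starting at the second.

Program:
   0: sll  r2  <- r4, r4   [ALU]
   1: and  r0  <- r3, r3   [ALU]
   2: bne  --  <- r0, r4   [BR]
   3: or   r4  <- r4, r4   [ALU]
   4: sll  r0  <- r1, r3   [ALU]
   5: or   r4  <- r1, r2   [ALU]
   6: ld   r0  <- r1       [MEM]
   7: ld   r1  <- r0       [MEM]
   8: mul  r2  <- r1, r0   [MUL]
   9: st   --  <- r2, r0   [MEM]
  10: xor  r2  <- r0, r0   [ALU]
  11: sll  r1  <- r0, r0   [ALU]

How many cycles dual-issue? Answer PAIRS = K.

PAIRS = 4

  cy0 -> i0&i1 (sll.ALU+and.ALU) 2-wide
  cy1 -> i2&i3 (bne.BR+or.ALU) 2-wide
  cy2 -> i4&i5 (sll.ALU+or.ALU) 2-wide
  cy3 -> i6 (ld.MEM) no-port MEM/MEM
  cy4 -> i7 (ld.MEM) RAW r1
  cy5 -> i8 (mul.MUL) RAW r2
  cy6 -> i9&i10 (st.MEM+xor.ALU) 2-wide
  cy7 -> i11 (sll.ALU) tail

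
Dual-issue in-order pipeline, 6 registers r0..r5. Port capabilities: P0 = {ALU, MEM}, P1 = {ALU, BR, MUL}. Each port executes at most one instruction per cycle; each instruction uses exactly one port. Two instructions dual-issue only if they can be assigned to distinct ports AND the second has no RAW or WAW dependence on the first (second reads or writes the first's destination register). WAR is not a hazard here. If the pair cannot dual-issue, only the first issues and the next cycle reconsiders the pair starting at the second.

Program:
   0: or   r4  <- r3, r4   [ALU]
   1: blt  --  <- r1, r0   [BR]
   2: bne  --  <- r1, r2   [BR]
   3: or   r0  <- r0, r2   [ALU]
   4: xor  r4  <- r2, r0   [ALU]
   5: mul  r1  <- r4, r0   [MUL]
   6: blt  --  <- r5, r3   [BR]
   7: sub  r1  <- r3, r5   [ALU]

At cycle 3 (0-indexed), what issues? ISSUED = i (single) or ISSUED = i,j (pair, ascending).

ISSUED = 5

0. or.ALU+blt.BR @i0+i1  | pair
1. bne.BR+or.ALU @i2+i3  | pair
2. xor.ALU @i4  | RAW r4
3. mul.MUL @i5  | no-port MUL/BR
4. blt.BR+sub.ALU @i6+i7  | pair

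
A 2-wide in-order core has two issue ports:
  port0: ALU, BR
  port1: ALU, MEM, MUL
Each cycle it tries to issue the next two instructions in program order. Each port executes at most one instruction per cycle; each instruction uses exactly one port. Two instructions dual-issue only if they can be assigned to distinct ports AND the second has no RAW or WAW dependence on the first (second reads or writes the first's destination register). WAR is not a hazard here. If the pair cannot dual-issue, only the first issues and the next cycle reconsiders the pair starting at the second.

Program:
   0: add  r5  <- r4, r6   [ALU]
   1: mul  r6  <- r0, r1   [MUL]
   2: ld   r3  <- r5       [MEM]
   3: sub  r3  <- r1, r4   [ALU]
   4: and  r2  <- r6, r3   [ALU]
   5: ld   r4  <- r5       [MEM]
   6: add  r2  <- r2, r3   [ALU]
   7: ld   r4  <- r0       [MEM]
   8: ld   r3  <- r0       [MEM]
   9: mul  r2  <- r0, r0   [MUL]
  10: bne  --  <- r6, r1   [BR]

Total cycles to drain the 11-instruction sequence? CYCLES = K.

c0: i0/i1 add.ALU mul.MUL  dual
c1: i2 ld.MEM  WAW r3
c2: i3 sub.ALU  RAW r3
c3: i4/i5 and.ALU ld.MEM  dual
c4: i6/i7 add.ALU ld.MEM  dual
c5: i8 ld.MEM  no-port MEM/MUL
c6: i9/i10 mul.MUL bne.BR  dual

CYCLES = 7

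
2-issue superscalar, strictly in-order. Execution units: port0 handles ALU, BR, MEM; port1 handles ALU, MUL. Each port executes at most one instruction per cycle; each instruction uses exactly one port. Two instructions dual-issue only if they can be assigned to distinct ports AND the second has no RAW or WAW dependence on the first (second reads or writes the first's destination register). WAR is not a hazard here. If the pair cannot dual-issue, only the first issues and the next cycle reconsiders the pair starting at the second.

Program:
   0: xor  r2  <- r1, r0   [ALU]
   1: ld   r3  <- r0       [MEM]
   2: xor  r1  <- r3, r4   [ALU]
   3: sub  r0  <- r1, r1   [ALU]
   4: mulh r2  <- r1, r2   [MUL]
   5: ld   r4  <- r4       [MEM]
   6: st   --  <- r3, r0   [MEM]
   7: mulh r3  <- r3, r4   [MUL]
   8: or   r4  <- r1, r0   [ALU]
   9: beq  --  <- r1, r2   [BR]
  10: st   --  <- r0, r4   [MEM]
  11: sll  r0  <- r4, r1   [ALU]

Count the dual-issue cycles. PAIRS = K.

PAIRS = 5

c0: i0,i1 xor ld  2-wide
c1: i2 xor  RAW r1
c2: i3,i4 sub mulh  2-wide
c3: i5 ld  no-port MEM/MEM
c4: i6,i7 st mulh  2-wide
c5: i8,i9 or beq  2-wide
c6: i10,i11 st sll  2-wide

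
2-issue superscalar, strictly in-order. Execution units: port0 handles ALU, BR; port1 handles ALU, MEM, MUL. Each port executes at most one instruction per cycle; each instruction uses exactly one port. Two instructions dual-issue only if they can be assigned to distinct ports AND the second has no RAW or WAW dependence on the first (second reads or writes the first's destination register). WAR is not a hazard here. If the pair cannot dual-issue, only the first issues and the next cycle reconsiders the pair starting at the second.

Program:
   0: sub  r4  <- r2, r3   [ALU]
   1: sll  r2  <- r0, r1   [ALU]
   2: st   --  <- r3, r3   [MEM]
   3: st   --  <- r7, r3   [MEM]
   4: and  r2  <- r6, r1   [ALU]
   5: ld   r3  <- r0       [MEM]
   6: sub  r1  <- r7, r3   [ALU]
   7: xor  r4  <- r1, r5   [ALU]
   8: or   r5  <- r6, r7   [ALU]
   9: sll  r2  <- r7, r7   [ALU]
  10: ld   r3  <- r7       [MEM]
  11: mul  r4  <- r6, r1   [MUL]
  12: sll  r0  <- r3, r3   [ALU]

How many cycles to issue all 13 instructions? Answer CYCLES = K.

c0: i0,i1 sub+sll  2-wide
c1: i2 st  no-port MEM/MEM
c2: i3,i4 st+and  2-wide
c3: i5 ld  RAW r3
c4: i6 sub  RAW r1
c5: i7,i8 xor+or  2-wide
c6: i9,i10 sll+ld  2-wide
c7: i11,i12 mul+sll  2-wide

CYCLES = 8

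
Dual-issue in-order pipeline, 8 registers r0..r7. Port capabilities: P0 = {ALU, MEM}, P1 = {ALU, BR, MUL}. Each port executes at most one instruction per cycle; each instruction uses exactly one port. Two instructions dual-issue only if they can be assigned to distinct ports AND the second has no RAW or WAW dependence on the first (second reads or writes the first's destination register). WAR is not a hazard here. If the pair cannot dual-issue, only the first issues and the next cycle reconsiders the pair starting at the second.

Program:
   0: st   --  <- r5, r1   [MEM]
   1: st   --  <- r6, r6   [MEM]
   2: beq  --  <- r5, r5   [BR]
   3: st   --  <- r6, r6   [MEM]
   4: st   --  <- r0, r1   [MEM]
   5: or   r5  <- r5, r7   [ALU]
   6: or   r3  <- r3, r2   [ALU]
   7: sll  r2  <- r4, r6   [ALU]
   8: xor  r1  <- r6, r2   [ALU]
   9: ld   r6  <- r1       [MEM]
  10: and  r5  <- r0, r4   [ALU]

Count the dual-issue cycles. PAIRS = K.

  cy0 -> i0 (st) no-port MEM/MEM
  cy1 -> i1/i2 (st/beq) dual
  cy2 -> i3 (st) no-port MEM/MEM
  cy3 -> i4/i5 (st/or) dual
  cy4 -> i6/i7 (or/sll) dual
  cy5 -> i8 (xor) RAW r1
  cy6 -> i9/i10 (ld/and) dual

PAIRS = 4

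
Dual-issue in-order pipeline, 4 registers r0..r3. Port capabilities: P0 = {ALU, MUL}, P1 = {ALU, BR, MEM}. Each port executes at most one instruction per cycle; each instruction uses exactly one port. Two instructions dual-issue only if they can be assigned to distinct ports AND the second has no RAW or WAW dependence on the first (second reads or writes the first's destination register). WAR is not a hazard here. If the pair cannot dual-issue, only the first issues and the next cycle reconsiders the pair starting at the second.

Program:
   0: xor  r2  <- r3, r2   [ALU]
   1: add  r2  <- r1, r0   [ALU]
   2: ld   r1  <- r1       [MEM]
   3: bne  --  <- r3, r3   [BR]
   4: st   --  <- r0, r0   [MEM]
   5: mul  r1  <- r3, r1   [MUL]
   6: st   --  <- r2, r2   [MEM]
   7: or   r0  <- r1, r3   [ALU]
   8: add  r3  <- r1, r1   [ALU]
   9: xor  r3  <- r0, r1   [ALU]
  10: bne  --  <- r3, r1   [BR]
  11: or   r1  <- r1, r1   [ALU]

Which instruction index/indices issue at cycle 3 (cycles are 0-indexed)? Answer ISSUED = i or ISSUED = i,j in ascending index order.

ISSUED = 4,5

c0: i0 xor.ALU  WAW r2
c1: i1,i2 add.ALU ld.MEM  2-wide
c2: i3 bne.BR  no-port BR/MEM
c3: i4,i5 st.MEM mul.MUL  2-wide
c4: i6,i7 st.MEM or.ALU  2-wide
c5: i8 add.ALU  WAW r3
c6: i9 xor.ALU  RAW r3
c7: i10,i11 bne.BR or.ALU  2-wide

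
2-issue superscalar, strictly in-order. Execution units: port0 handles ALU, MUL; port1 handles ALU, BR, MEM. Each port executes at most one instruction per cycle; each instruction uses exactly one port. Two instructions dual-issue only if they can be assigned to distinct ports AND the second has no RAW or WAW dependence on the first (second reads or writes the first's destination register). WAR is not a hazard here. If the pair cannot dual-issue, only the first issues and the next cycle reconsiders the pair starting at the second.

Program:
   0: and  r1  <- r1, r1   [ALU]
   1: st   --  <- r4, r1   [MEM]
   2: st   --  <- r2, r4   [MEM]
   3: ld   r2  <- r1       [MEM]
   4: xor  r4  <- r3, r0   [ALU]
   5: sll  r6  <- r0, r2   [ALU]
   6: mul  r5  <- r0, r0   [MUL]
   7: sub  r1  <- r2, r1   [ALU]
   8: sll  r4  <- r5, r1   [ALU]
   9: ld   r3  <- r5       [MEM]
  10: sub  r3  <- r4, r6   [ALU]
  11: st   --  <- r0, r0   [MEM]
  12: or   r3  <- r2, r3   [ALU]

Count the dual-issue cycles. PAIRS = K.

t=0 i0:and ; RAW r1
t=1 i1:st ; no-port MEM/MEM
t=2 i2:st ; no-port MEM/MEM
t=3 i3&i4:ld/xor ; dual
t=4 i5&i6:sll/mul ; dual
t=5 i7:sub ; RAW r1
t=6 i8&i9:sll/ld ; dual
t=7 i10&i11:sub/st ; dual
t=8 i12:or ; tail

PAIRS = 4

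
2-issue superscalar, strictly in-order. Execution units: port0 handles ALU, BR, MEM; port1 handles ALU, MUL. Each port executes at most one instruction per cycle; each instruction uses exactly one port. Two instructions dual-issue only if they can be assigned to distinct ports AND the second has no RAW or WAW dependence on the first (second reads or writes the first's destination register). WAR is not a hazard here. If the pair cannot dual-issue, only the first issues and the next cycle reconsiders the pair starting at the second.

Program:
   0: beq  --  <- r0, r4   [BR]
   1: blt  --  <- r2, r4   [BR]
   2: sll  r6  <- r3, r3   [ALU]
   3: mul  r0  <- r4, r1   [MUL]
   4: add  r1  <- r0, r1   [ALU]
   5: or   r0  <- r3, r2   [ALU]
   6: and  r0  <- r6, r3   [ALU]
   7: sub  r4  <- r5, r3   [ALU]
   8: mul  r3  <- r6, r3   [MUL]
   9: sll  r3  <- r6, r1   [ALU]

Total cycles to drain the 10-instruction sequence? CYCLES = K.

t=0 i0:beq ; no-port BR/BR
t=1 i1/i2:blt;sll ; dual
t=2 i3:mul ; RAW r0
t=3 i4/i5:add;or ; dual
t=4 i6/i7:and;sub ; dual
t=5 i8:mul ; WAW r3
t=6 i9:sll ; tail

CYCLES = 7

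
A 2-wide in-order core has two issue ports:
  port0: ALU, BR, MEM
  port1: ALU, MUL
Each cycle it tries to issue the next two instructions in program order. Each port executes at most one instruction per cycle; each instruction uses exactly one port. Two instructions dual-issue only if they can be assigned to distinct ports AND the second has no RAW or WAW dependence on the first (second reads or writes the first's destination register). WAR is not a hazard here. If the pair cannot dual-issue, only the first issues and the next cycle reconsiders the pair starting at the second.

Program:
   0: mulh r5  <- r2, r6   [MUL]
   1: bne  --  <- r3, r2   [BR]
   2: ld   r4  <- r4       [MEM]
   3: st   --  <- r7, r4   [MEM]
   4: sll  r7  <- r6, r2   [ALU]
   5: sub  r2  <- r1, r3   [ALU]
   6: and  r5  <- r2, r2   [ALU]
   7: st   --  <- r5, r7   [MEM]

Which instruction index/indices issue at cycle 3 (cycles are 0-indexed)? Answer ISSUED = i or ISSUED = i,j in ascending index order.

0. mulh+bne @i0/i1  | pair
1. ld @i2  | no-port MEM/MEM
2. st+sll @i3/i4  | pair
3. sub @i5  | RAW r2
4. and @i6  | RAW r5
5. st @i7  | tail

ISSUED = 5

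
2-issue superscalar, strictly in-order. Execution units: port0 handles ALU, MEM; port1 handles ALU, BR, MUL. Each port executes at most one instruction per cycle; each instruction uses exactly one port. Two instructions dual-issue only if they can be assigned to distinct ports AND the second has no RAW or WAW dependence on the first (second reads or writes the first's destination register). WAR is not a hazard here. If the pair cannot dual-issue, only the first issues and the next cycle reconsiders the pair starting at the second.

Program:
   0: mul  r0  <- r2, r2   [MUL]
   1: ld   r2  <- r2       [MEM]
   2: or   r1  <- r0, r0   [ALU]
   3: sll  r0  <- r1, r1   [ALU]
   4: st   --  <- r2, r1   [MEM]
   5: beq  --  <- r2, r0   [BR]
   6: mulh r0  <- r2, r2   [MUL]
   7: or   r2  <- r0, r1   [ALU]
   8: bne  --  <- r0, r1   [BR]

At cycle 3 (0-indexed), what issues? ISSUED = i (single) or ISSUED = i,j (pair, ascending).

ISSUED = 5

[0] i0&i1  mul ld  -- pair
[1] i2  or  -- RAW r1
[2] i3&i4  sll st  -- pair
[3] i5  beq  -- no-port BR/MUL
[4] i6  mulh  -- RAW r0
[5] i7&i8  or bne  -- pair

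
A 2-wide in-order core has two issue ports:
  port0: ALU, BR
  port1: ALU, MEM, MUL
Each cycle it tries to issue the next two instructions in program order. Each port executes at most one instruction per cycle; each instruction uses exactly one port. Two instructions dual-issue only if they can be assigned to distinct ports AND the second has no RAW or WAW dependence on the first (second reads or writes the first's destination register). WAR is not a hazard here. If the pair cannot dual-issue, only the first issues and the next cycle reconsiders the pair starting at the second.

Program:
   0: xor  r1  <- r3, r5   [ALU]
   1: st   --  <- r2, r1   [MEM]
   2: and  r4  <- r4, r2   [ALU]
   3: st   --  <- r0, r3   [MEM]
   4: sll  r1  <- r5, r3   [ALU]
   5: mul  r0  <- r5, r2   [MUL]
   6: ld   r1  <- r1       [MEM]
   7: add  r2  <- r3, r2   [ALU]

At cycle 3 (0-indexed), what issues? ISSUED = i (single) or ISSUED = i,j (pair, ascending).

t=0 i0:xor.ALU ; RAW r1
t=1 i1,i2:st.MEM+and.ALU ; pair
t=2 i3,i4:st.MEM+sll.ALU ; pair
t=3 i5:mul.MUL ; no-port MUL/MEM
t=4 i6,i7:ld.MEM+add.ALU ; pair

ISSUED = 5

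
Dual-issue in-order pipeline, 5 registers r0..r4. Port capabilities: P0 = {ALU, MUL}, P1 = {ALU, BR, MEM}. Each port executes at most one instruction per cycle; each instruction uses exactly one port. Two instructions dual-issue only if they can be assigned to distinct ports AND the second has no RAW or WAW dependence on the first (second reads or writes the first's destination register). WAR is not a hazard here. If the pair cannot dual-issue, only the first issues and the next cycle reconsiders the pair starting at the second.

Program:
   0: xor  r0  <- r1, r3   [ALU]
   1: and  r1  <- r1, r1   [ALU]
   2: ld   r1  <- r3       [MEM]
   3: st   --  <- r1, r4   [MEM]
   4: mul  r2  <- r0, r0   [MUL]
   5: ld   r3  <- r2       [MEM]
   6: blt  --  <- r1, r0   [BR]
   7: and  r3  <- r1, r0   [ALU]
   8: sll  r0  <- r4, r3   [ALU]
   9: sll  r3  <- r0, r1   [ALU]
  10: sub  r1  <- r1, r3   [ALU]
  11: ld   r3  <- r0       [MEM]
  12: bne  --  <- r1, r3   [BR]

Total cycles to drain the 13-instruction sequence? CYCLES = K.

CYCLES = 9

0. xor/and @i0/i1  | 2-wide
1. ld @i2  | no-port MEM/MEM
2. st/mul @i3/i4  | 2-wide
3. ld @i5  | no-port MEM/BR
4. blt/and @i6/i7  | 2-wide
5. sll @i8  | RAW r0
6. sll @i9  | RAW r3
7. sub/ld @i10/i11  | 2-wide
8. bne @i12  | tail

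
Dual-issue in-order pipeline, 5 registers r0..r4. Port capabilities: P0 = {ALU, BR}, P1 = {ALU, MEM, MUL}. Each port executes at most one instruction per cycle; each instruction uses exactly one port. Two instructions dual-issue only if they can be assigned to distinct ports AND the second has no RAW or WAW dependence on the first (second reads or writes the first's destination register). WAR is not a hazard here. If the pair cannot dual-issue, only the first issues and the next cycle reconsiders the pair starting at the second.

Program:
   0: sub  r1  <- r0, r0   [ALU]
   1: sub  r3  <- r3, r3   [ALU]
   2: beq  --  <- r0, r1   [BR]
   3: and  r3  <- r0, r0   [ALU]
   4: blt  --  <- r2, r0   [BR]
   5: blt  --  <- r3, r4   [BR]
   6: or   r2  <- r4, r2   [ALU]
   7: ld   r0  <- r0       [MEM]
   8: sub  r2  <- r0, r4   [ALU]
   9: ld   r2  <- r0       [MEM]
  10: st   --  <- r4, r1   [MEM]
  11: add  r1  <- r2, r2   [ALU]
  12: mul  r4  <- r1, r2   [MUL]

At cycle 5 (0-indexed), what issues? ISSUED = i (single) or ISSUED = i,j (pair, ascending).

ISSUED = 8

c0: i0,i1 sub;sub  pair
c1: i2,i3 beq;and  pair
c2: i4 blt  no-port BR/BR
c3: i5,i6 blt;or  pair
c4: i7 ld  RAW r0
c5: i8 sub  WAW r2
c6: i9 ld  no-port MEM/MEM
c7: i10,i11 st;add  pair
c8: i12 mul  tail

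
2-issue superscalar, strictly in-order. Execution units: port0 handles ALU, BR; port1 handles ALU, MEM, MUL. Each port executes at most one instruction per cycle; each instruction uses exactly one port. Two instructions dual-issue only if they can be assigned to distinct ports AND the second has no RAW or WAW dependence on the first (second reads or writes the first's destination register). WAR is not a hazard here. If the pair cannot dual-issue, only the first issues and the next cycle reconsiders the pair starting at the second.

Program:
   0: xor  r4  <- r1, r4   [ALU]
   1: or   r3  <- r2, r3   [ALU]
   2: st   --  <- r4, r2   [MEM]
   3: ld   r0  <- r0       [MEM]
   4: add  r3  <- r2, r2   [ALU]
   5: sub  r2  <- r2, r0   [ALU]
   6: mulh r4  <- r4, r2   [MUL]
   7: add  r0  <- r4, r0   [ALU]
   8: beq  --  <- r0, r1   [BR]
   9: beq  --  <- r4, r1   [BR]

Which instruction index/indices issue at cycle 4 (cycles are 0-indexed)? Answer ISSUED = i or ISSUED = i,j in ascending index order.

#0 head=0: xor;or i0,i1 2-wide
#1 head=2: st i2 no-port MEM/MEM
#2 head=3: ld;add i3,i4 2-wide
#3 head=5: sub i5 RAW r2
#4 head=6: mulh i6 RAW r4
#5 head=7: add i7 RAW r0
#6 head=8: beq i8 no-port BR/BR
#7 head=9: beq i9 tail

ISSUED = 6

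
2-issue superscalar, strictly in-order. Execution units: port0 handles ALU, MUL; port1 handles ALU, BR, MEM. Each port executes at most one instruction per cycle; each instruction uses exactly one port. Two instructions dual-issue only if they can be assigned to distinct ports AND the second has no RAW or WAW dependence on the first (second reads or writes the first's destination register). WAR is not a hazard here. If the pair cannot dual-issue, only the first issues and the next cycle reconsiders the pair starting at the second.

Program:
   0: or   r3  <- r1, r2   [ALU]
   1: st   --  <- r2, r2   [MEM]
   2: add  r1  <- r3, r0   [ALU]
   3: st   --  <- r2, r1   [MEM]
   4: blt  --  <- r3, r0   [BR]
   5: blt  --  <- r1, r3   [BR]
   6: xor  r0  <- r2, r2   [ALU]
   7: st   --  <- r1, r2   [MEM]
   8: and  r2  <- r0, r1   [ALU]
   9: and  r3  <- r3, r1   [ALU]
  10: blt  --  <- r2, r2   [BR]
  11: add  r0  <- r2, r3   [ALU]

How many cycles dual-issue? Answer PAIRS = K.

PAIRS = 4

0. or/st @i0+i1  | pair
1. add @i2  | RAW r1
2. st @i3  | no-port MEM/BR
3. blt @i4  | no-port BR/BR
4. blt/xor @i5+i6  | pair
5. st/and @i7+i8  | pair
6. and/blt @i9+i10  | pair
7. add @i11  | tail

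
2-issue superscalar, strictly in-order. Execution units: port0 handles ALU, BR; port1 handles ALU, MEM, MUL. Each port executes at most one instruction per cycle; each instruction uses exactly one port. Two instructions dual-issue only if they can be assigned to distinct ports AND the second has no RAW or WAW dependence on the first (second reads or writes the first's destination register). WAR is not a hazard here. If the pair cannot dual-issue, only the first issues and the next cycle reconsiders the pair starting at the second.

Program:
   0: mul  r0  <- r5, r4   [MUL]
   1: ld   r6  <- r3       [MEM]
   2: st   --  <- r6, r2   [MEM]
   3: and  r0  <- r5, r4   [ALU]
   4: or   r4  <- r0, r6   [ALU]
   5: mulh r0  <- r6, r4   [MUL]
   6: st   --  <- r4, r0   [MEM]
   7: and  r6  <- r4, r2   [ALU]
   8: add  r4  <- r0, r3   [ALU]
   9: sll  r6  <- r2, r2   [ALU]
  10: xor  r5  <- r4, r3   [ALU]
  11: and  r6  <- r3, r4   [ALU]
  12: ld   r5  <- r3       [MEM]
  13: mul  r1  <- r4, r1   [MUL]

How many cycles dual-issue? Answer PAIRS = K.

  cy0 -> i0 (mul) no-port MUL/MEM
  cy1 -> i1 (ld) no-port MEM/MEM
  cy2 -> i2/i3 (st+and) dual
  cy3 -> i4 (or) RAW r4
  cy4 -> i5 (mulh) no-port MUL/MEM
  cy5 -> i6/i7 (st+and) dual
  cy6 -> i8/i9 (add+sll) dual
  cy7 -> i10/i11 (xor+and) dual
  cy8 -> i12 (ld) no-port MEM/MUL
  cy9 -> i13 (mul) tail

PAIRS = 4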